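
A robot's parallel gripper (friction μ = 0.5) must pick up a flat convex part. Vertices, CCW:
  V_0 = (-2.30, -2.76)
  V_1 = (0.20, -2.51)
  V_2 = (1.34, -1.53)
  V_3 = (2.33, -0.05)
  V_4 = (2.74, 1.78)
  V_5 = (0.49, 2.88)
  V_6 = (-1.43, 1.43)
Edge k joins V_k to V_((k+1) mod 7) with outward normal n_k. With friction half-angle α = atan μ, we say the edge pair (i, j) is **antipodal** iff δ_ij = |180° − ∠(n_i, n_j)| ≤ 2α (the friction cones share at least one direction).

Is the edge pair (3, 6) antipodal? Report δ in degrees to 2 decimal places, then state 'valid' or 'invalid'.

α = atan 0.5 = 26.57°;  2α = 53.13°
edge 3: e_3 = (+0.41, +1.83);  n_3 = (+0.9758, -0.2186)
edge 6: e_6 = (-0.87, -4.19);  n_6 = (-0.9791, +0.2033)
∠(n_3, n_6) = 179.10°
δ = |180° − 179.10°| = 0.90°
0.90° ≤ 2α = 53.13°  →  valid

δ = 0.90°, valid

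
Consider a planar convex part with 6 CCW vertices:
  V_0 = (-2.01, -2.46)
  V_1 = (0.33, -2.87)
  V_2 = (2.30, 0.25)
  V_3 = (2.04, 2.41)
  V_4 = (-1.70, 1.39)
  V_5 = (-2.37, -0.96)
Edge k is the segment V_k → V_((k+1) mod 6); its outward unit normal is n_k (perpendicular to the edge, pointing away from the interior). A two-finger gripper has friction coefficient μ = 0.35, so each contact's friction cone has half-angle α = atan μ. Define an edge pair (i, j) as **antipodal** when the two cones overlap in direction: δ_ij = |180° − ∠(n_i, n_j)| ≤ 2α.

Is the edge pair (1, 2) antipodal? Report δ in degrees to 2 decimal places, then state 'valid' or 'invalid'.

α = atan 0.35 = 19.29°;  2α = 38.58°
edge 1: e_1 = (+1.97, +3.12);  n_1 = (+0.8456, -0.5339)
edge 2: e_2 = (-0.26, +2.16);  n_2 = (+0.9928, +0.1195)
∠(n_1, n_2) = 39.13°
δ = |180° − 39.13°| = 140.87°
140.87° > 2α = 38.58°  →  invalid

δ = 140.87°, invalid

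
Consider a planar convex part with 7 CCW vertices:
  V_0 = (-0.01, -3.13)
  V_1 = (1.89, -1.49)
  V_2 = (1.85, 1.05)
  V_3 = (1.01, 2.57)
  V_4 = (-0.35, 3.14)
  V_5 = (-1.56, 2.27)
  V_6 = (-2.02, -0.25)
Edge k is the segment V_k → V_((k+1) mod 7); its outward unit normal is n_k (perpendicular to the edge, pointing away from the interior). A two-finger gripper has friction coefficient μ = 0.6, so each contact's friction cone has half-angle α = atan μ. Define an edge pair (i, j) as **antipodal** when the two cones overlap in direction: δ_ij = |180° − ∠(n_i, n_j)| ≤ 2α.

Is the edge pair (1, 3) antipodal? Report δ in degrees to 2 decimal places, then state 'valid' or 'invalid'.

δ = 113.64°, invalid

α = atan 0.6 = 30.96°;  2α = 61.93°
edge 1: e_1 = (-0.04, +2.54);  n_1 = (+0.9999, +0.0157)
edge 3: e_3 = (-1.36, +0.57);  n_3 = (+0.3865, +0.9223)
∠(n_1, n_3) = 66.36°
δ = |180° − 66.36°| = 113.64°
113.64° > 2α = 61.93°  →  invalid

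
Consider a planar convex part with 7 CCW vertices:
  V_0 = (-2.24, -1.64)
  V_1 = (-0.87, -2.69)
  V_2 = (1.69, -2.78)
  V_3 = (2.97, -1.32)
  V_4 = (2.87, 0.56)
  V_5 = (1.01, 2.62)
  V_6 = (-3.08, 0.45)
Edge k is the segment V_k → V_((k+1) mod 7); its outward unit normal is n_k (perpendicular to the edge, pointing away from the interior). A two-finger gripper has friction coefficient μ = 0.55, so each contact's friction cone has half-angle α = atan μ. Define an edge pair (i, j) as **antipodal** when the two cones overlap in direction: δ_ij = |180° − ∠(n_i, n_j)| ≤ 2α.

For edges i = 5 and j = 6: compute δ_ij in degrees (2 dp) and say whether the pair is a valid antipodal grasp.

α = atan 0.55 = 28.81°;  2α = 57.62°
edge 5: e_5 = (-4.09, -2.17);  n_5 = (-0.4687, +0.8834)
edge 6: e_6 = (+0.84, -2.09);  n_6 = (-0.9279, -0.3729)
∠(n_5, n_6) = 83.95°
δ = |180° − 83.95°| = 96.05°
96.05° > 2α = 57.62°  →  invalid

δ = 96.05°, invalid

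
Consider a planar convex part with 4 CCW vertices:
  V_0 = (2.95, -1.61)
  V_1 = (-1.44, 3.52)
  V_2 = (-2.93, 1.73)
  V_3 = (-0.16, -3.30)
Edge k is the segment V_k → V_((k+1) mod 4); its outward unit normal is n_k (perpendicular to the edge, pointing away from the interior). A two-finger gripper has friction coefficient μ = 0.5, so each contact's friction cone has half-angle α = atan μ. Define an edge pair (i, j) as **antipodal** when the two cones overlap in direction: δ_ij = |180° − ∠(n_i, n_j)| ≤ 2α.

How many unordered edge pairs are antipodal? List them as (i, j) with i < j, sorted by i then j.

count = 2; pairs: (0,2), (1,3)

α = atan 0.5 = 26.57°;  2α = 53.13°
n_0 = (+0.7598, +0.6502)
n_1 = (-0.7686, +0.6398)
n_2 = (-0.8760, -0.4824)
n_3 = (+0.4775, -0.8787)
  (0,1): δ = 80.33°  ·
  (0,2): δ = 11.71°  ✓
  (0,3): δ = 77.96°  ·
  (1,2): δ = 111.38°  ·
  (1,3): δ = 21.71°  ✓
  (2,3): δ = 90.32°  ·
antipodal pairs: 2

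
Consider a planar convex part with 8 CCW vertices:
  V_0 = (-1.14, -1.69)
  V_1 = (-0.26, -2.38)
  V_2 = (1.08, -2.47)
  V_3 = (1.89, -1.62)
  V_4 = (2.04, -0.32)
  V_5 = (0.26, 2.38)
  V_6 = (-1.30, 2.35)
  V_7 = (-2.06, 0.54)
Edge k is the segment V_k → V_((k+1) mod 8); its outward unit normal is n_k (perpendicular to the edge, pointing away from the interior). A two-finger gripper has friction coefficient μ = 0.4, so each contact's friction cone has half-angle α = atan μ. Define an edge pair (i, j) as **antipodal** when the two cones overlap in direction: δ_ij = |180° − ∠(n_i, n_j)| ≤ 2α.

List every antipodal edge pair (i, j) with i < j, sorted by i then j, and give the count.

α = atan 0.4 = 21.80°;  2α = 43.60°
n_0 = (-0.6170, -0.7869)
n_1 = (-0.0670, -0.9978)
n_2 = (+0.7239, -0.6899)
n_3 = (+0.9934, -0.1146)
n_4 = (+0.8349, +0.5504)
n_5 = (-0.0192, +0.9998)
n_6 = (-0.9220, +0.3871)
n_7 = (-0.9244, -0.3814)
  (0,1): δ = 145.74°  ·
  (0,2): δ = 95.52°  ·
  (0,3): δ = 58.48°  ·
  (0,4): δ = 18.51°  ✓
  (0,5): δ = 39.20°  ✓
  (0,6): δ = 105.32°  ·
  (0,7): δ = 150.52°  ·
  (1,2): δ = 129.78°  ·
  (1,3): δ = 92.74°  ·
  (1,4): δ = 52.76°  ·
  (1,5): δ = 4.94°  ✓
  (1,6): δ = 71.07°  ·
  (1,7): δ = 116.26°  ·
  (2,3): δ = 142.96°  ·
  (2,4): δ = 102.99°  ·
  (2,5): δ = 45.28°  ·
  (2,6): δ = 20.84°  ✓
  (2,7): δ = 66.04°  ·
  (3,4): δ = 140.02°  ·
  (3,5): δ = 82.32°  ·
  (3,6): δ = 16.20°  ✓
  (3,7): δ = 29.00°  ✓
  (4,5): δ = 122.29°  ·
  (4,6): δ = 56.17°  ·
  (4,7): δ = 10.98°  ✓
  (5,6): δ = 113.88°  ·
  (5,7): δ = 68.68°  ·
  (6,7): δ = 134.80°  ·
antipodal pairs: 7

count = 7; pairs: (0,4), (0,5), (1,5), (2,6), (3,6), (3,7), (4,7)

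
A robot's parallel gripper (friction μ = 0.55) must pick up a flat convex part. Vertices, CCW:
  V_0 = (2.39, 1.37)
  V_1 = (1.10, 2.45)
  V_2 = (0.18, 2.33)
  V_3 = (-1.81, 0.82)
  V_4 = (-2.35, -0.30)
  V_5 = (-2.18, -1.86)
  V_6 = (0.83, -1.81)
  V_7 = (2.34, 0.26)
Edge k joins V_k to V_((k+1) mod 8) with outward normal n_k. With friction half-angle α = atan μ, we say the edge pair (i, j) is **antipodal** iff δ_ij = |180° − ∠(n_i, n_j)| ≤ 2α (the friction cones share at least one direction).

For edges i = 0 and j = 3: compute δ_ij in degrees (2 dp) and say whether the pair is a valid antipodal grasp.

α = atan 0.55 = 28.81°;  2α = 57.62°
edge 0: e_0 = (-1.29, +1.08);  n_0 = (+0.6419, +0.7668)
edge 3: e_3 = (-0.54, -1.12);  n_3 = (-0.9008, +0.4343)
∠(n_0, n_3) = 104.20°
δ = |180° − 104.20°| = 75.80°
75.80° > 2α = 57.62°  →  invalid

δ = 75.80°, invalid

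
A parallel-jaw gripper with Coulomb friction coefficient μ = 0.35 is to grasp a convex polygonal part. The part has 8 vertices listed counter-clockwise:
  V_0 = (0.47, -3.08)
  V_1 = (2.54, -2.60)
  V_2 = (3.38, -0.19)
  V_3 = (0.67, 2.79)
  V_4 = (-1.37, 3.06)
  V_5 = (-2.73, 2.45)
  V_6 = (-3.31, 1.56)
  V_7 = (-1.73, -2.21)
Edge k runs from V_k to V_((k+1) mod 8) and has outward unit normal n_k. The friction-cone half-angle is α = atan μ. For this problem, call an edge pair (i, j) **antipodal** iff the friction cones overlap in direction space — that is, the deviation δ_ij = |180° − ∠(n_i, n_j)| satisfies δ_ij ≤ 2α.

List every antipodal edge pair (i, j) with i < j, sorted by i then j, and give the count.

count = 6; pairs: (0,3), (0,4), (1,5), (2,6), (2,7), (3,7)

α = atan 0.35 = 19.29°;  2α = 38.58°
n_0 = (+0.2259, -0.9742)
n_1 = (+0.9443, -0.3291)
n_2 = (+0.7398, +0.6728)
n_3 = (+0.1312, +0.9914)
n_4 = (-0.4092, +0.9124)
n_5 = (-0.8378, +0.5460)
n_6 = (-0.9223, -0.3865)
n_7 = (-0.3677, -0.9299)
  (0,1): δ = 122.27°  ·
  (0,2): δ = 60.77°  ·
  (0,3): δ = 20.59°  ✓
  (0,4): δ = 11.10°  ✓
  (0,5): δ = 43.85°  ·
  (0,6): δ = 99.68°  ·
  (0,7): δ = 145.37°  ·
  (1,2): δ = 118.50°  ·
  (1,3): δ = 78.32°  ·
  (1,4): δ = 46.63°  ·
  (1,5): δ = 13.88°  ✓
  (1,6): δ = 41.95°  ·
  (1,7): δ = 87.64°  ·
  (2,3): δ = 139.82°  ·
  (2,4): δ = 108.13°  ·
  (2,5): δ = 75.37°  ·
  (2,6): δ = 19.54°  ✓
  (2,7): δ = 26.14°  ✓
  (3,4): δ = 148.30°  ·
  (3,5): δ = 115.55°  ·
  (3,6): δ = 59.72°  ·
  (3,7): δ = 14.04°  ✓
  (4,5): δ = 147.25°  ·
  (4,6): δ = 91.42°  ·
  (4,7): δ = 45.73°  ·
  (5,6): δ = 124.17°  ·
  (5,7): δ = 78.48°  ·
  (6,7): δ = 134.32°  ·
antipodal pairs: 6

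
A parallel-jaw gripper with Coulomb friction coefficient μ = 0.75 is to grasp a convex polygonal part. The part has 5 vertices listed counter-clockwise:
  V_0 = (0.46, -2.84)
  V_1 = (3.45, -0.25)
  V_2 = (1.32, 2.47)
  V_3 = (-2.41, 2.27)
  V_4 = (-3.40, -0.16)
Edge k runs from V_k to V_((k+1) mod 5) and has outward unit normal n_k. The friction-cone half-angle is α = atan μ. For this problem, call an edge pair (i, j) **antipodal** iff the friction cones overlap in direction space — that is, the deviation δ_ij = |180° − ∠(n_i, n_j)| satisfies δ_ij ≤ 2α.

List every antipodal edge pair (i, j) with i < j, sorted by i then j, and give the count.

α = atan 0.75 = 36.87°;  2α = 73.74°
n_0 = (+0.6547, -0.7559)
n_1 = (+0.7873, +0.6165)
n_2 = (-0.0535, +0.9986)
n_3 = (-0.9261, +0.3773)
n_4 = (-0.5703, -0.8214)
  (0,1): δ = 92.84°  ·
  (0,2): δ = 37.83°  ✓
  (0,3): δ = 26.93°  ✓
  (0,4): δ = 104.33°  ·
  (1,2): δ = 124.99°  ·
  (1,3): δ = 60.23°  ✓
  (1,4): δ = 17.16°  ✓
  (2,3): δ = 115.24°  ·
  (2,4): δ = 37.84°  ✓
  (3,4): δ = 102.61°  ·
antipodal pairs: 5

count = 5; pairs: (0,2), (0,3), (1,3), (1,4), (2,4)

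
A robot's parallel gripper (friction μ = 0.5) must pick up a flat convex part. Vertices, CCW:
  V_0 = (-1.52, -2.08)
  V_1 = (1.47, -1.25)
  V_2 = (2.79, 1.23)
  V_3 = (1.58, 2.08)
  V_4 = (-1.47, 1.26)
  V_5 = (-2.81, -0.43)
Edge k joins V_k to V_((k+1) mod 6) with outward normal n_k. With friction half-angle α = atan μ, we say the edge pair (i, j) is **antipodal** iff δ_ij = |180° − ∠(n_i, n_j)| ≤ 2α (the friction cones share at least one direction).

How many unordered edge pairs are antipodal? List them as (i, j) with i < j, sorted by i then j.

count = 6; pairs: (0,2), (0,3), (0,4), (1,3), (1,4), (2,5)

α = atan 0.5 = 26.57°;  2α = 53.13°
n_0 = (+0.2675, -0.9636)
n_1 = (+0.8827, -0.4698)
n_2 = (+0.5748, +0.8183)
n_3 = (-0.2596, +0.9657)
n_4 = (-0.7836, +0.6213)
n_5 = (-0.7878, -0.6159)
  (0,1): δ = 133.54°  ·
  (0,2): δ = 50.60°  ✓
  (0,3): δ = 0.47°  ✓
  (0,4): δ = 36.07°  ✓
  (0,5): δ = 112.50°  ·
  (1,2): δ = 97.06°  ·
  (1,3): δ = 46.93°  ✓
  (1,4): δ = 10.39°  ✓
  (1,5): δ = 66.04°  ·
  (2,3): δ = 129.86°  ·
  (2,4): δ = 93.32°  ·
  (2,5): δ = 16.89°  ✓
  (3,4): δ = 143.46°  ·
  (3,5): δ = 67.03°  ·
  (4,5): δ = 103.57°  ·
antipodal pairs: 6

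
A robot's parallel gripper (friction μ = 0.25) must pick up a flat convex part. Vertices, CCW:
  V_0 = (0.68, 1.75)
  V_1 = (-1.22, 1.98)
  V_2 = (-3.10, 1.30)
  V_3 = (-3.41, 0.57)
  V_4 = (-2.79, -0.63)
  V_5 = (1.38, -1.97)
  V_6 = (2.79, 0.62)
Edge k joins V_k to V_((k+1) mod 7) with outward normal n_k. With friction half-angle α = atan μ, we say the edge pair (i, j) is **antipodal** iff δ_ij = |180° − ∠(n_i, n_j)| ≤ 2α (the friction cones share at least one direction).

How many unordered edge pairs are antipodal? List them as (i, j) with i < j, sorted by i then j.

count = 3; pairs: (0,4), (2,5), (4,6)

α = atan 0.25 = 14.04°;  2α = 28.07°
n_0 = (+0.1202, +0.9928)
n_1 = (-0.3401, +0.9404)
n_2 = (-0.9204, +0.3909)
n_3 = (-0.8884, -0.4590)
n_4 = (-0.3059, -0.9521)
n_5 = (+0.8783, -0.4781)
n_6 = (+0.4721, +0.8815)
  (0,1): δ = 153.21°  ·
  (0,2): δ = 106.11°  ·
  (0,3): δ = 55.77°  ·
  (0,4): δ = 10.91°  ✓
  (0,5): δ = 68.34°  ·
  (0,6): δ = 158.73°  ·
  (1,2): δ = 132.89°  ·
  (1,3): δ = 82.56°  ·
  (1,4): δ = 37.70°  ·
  (1,5): δ = 41.55°  ·
  (1,6): δ = 131.94°  ·
  (2,3): δ = 129.67°  ·
  (2,4): δ = 84.81°  ·
  (2,5): δ = 5.56°  ✓
  (2,6): δ = 84.84°  ·
  (3,4): δ = 135.14°  ·
  (3,5): δ = 55.89°  ·
  (3,6): δ = 34.51°  ·
  (4,5): δ = 100.75°  ·
  (4,6): δ = 10.36°  ✓
  (5,6): δ = 89.61°  ·
antipodal pairs: 3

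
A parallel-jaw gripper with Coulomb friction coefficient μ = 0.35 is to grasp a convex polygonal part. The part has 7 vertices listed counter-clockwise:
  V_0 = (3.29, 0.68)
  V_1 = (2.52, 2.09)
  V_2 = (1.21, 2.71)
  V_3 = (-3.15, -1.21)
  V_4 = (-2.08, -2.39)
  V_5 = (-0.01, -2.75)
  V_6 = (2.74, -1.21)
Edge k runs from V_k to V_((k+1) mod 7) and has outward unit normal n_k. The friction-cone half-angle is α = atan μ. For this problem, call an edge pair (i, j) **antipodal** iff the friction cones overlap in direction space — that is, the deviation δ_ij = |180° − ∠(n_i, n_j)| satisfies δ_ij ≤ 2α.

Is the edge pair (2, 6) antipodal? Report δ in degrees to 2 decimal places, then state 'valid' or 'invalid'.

δ = 31.82°, valid

α = atan 0.35 = 19.29°;  2α = 38.58°
edge 2: e_2 = (-4.36, -3.92);  n_2 = (-0.6686, +0.7436)
edge 6: e_6 = (+0.55, +1.89);  n_6 = (+0.9602, -0.2794)
∠(n_2, n_6) = 148.18°
δ = |180° − 148.18°| = 31.82°
31.82° ≤ 2α = 38.58°  →  valid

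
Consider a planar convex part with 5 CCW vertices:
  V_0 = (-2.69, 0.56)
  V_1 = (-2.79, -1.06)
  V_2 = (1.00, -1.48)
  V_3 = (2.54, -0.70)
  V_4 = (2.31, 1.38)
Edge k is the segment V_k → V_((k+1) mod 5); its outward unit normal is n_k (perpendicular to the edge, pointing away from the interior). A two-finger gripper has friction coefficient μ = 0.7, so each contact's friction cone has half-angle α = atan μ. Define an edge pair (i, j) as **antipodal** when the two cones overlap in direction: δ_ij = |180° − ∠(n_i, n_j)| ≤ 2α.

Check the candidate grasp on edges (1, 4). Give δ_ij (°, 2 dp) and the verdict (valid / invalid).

δ = 15.64°, valid

α = atan 0.7 = 34.99°;  2α = 69.98°
edge 1: e_1 = (+3.79, -0.42);  n_1 = (-0.1101, -0.9939)
edge 4: e_4 = (-5.00, -0.82);  n_4 = (-0.1618, +0.9868)
∠(n_1, n_4) = 164.36°
δ = |180° − 164.36°| = 15.64°
15.64° ≤ 2α = 69.98°  →  valid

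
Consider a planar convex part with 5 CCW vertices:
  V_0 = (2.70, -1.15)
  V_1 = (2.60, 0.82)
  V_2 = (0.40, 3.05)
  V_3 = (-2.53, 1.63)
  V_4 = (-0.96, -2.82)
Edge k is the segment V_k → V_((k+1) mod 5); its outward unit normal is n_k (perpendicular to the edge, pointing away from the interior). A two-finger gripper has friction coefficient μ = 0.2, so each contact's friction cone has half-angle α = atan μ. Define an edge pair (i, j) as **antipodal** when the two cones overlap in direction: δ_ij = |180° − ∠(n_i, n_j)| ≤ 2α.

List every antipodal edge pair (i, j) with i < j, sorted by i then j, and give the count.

α = atan 0.2 = 11.31°;  2α = 22.62°
n_0 = (+0.9987, +0.0507)
n_1 = (+0.7119, +0.7023)
n_2 = (-0.4361, +0.8999)
n_3 = (-0.9430, -0.3327)
n_4 = (+0.4151, -0.9098)
  (0,1): δ = 138.29°  ·
  (0,2): δ = 67.05°  ·
  (0,3): δ = 16.53°  ✓
  (0,4): δ = 111.62°  ·
  (1,2): δ = 108.76°  ·
  (1,3): δ = 25.18°  ·
  (1,4): δ = 69.91°  ·
  (2,3): δ = 96.42°  ·
  (2,4): δ = 1.33°  ✓
  (3,4): δ = 84.91°  ·
antipodal pairs: 2

count = 2; pairs: (0,3), (2,4)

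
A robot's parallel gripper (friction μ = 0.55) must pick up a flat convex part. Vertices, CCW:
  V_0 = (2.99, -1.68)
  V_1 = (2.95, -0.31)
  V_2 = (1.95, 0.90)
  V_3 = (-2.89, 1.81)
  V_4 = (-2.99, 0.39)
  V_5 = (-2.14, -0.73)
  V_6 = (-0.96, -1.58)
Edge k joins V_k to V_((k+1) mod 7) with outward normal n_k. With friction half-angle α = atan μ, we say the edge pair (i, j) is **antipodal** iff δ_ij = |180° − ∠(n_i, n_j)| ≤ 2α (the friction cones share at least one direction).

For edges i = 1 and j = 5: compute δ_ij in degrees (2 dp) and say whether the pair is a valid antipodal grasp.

α = atan 0.55 = 28.81°;  2α = 57.62°
edge 1: e_1 = (-1.00, +1.21);  n_1 = (+0.7708, +0.6370)
edge 5: e_5 = (+1.18, -0.85);  n_5 = (-0.5845, -0.8114)
∠(n_1, n_5) = 165.34°
δ = |180° − 165.34°| = 14.66°
14.66° ≤ 2α = 57.62°  →  valid

δ = 14.66°, valid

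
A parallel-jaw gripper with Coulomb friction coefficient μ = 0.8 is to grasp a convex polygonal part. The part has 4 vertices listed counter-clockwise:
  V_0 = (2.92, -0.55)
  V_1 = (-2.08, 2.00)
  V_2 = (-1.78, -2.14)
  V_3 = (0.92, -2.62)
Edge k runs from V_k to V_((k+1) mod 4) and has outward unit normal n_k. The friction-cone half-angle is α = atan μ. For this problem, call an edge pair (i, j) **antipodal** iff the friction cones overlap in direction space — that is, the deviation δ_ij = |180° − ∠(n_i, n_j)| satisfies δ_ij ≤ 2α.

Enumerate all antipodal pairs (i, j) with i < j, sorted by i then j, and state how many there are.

α = atan 0.8 = 38.66°;  2α = 77.32°
n_0 = (+0.4543, +0.8908)
n_1 = (-0.9974, -0.0723)
n_2 = (-0.1750, -0.9846)
n_3 = (+0.7192, -0.6948)
  (0,1): δ = 58.83°  ✓
  (0,2): δ = 16.94°  ✓
  (0,3): δ = 73.01°  ✓
  (1,2): δ = 104.23°  ·
  (1,3): δ = 48.16°  ✓
  (2,3): δ = 123.93°  ·
antipodal pairs: 4

count = 4; pairs: (0,1), (0,2), (0,3), (1,3)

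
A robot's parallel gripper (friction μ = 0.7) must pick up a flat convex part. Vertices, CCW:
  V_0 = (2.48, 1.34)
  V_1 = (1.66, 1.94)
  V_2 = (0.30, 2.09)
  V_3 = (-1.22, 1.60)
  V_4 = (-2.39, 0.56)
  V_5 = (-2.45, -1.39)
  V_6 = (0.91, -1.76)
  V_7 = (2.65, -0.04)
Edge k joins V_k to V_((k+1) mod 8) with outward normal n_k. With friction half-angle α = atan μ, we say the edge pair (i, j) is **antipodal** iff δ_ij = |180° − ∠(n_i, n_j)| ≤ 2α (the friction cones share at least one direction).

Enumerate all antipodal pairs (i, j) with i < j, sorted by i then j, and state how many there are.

α = atan 0.7 = 34.99°;  2α = 69.98°
n_0 = (+0.5905, +0.8070)
n_1 = (+0.1096, +0.9940)
n_2 = (-0.3068, +0.9518)
n_3 = (-0.6644, +0.7474)
n_4 = (-0.9995, +0.0308)
n_5 = (-0.1095, -0.9940)
n_6 = (+0.7030, -0.7112)
n_7 = (+0.9925, +0.1223)
  (0,1): δ = 150.10°  ·
  (0,2): δ = 125.94°  ·
  (0,3): δ = 102.17°  ·
  (0,4): δ = 55.57°  ✓
  (0,5): δ = 29.91°  ✓
  (0,6): δ = 80.86°  ·
  (0,7): δ = 133.22°  ·
  (1,2): δ = 155.84°  ·
  (1,3): δ = 132.07°  ·
  (1,4): δ = 85.47°  ·
  (1,5): δ = 0.01°  ✓
  (1,6): δ = 50.96°  ✓
  (1,7): δ = 103.32°  ·
  (2,3): δ = 156.23°  ·
  (2,4): δ = 109.63°  ·
  (2,5): δ = 24.15°  ✓
  (2,6): δ = 26.80°  ✓
  (2,7): δ = 79.16°  ·
  (3,4): δ = 133.40°  ·
  (3,5): δ = 47.92°  ✓
  (3,6): δ = 3.04°  ✓
  (3,7): δ = 55.39°  ✓
  (4,5): δ = 94.52°  ·
  (4,6): δ = 43.57°  ✓
  (4,7): δ = 8.79°  ✓
  (5,6): δ = 129.05°  ·
  (5,7): δ = 76.69°  ·
  (6,7): δ = 127.65°  ·
antipodal pairs: 11

count = 11; pairs: (0,4), (0,5), (1,5), (1,6), (2,5), (2,6), (3,5), (3,6), (3,7), (4,6), (4,7)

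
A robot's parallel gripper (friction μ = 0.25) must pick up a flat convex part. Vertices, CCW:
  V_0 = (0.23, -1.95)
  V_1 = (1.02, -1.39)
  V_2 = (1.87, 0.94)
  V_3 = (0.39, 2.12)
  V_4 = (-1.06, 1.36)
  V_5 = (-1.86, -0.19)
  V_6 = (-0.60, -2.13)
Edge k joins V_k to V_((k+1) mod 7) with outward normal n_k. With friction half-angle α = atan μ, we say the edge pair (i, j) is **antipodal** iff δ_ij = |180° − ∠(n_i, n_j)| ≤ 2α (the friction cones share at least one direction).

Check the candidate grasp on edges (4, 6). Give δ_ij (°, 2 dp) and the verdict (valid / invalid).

δ = 50.46°, invalid

α = atan 0.25 = 14.04°;  2α = 28.07°
edge 4: e_4 = (-0.80, -1.55);  n_4 = (-0.8886, +0.4586)
edge 6: e_6 = (+0.83, +0.18);  n_6 = (+0.2119, -0.9773)
∠(n_4, n_6) = 129.54°
δ = |180° − 129.54°| = 50.46°
50.46° > 2α = 28.07°  →  invalid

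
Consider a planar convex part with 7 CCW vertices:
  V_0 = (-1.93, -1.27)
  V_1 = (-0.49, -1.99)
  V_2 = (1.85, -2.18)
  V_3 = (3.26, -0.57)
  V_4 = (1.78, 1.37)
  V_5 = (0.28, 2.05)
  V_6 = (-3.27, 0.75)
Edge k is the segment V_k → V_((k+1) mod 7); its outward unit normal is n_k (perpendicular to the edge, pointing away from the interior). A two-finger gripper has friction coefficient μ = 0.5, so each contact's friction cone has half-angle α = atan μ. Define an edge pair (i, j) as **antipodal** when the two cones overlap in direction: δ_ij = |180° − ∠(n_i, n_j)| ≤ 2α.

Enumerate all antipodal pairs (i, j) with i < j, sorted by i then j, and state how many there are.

α = atan 0.5 = 26.57°;  2α = 53.13°
n_0 = (-0.4472, -0.8944)
n_1 = (-0.0809, -0.9967)
n_2 = (+0.7523, -0.6588)
n_3 = (+0.7951, +0.6065)
n_4 = (+0.4129, +0.9108)
n_5 = (-0.3439, +0.9390)
n_6 = (-0.8333, -0.5528)
  (0,1): δ = 158.08°  ·
  (0,2): δ = 104.65°  ·
  (0,3): δ = 26.10°  ✓
  (0,4): δ = 2.18°  ✓
  (0,5): δ = 46.68°  ✓
  (0,6): δ = 150.12°  ·
  (1,2): δ = 126.57°  ·
  (1,3): δ = 48.02°  ✓
  (1,4): δ = 19.74°  ✓
  (1,5): δ = 24.75°  ✓
  (1,6): δ = 128.20°  ·
  (2,3): δ = 101.45°  ·
  (2,4): δ = 73.18°  ·
  (2,5): δ = 28.68°  ✓
  (2,6): δ = 74.77°  ·
  (3,4): δ = 151.73°  ·
  (3,5): δ = 107.23°  ·
  (3,6): δ = 3.78°  ✓
  (4,5): δ = 135.50°  ·
  (4,6): δ = 32.05°  ✓
  (5,6): δ = 76.55°  ·
antipodal pairs: 9

count = 9; pairs: (0,3), (0,4), (0,5), (1,3), (1,4), (1,5), (2,5), (3,6), (4,6)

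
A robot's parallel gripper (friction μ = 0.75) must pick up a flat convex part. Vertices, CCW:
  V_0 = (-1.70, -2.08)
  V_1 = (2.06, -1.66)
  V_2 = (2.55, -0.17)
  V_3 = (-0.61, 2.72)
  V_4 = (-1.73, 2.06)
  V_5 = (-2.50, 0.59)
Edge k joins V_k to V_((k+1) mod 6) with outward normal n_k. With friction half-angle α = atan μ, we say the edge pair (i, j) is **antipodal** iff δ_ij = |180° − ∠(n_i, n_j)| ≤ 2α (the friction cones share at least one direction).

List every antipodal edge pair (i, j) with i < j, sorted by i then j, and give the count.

α = atan 0.75 = 36.87°;  2α = 73.74°
n_0 = (+0.1110, -0.9938)
n_1 = (+0.9500, -0.3124)
n_2 = (+0.6749, +0.7379)
n_3 = (-0.5077, +0.8615)
n_4 = (-0.8858, +0.4640)
n_5 = (-0.9579, -0.2870)
  (0,1): δ = 114.58°  ·
  (0,2): δ = 48.82°  ✓
  (0,3): δ = 24.14°  ✓
  (0,4): δ = 55.98°  ✓
  (0,5): δ = 100.31°  ·
  (1,2): δ = 114.24°  ·
  (1,3): δ = 41.29°  ✓
  (1,4): δ = 9.44°  ✓
  (1,5): δ = 34.88°  ✓
  (2,3): δ = 107.05°  ·
  (2,4): δ = 75.20°  ·
  (2,5): δ = 30.88°  ✓
  (3,4): δ = 148.16°  ·
  (3,5): δ = 103.83°  ·
  (4,5): δ = 135.67°  ·
antipodal pairs: 7

count = 7; pairs: (0,2), (0,3), (0,4), (1,3), (1,4), (1,5), (2,5)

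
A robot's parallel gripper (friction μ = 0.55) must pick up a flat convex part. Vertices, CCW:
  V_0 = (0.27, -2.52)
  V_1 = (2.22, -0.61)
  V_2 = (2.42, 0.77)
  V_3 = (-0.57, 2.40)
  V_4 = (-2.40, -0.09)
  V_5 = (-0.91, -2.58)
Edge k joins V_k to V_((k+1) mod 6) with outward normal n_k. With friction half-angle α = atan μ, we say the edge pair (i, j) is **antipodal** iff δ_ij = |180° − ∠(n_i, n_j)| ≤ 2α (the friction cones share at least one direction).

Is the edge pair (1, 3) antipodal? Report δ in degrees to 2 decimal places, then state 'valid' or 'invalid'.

δ = 28.07°, valid

α = atan 0.55 = 28.81°;  2α = 57.62°
edge 1: e_1 = (+0.20, +1.38);  n_1 = (+0.9897, -0.1434)
edge 3: e_3 = (-1.83, -2.49);  n_3 = (-0.8058, +0.5922)
∠(n_1, n_3) = 151.93°
δ = |180° − 151.93°| = 28.07°
28.07° ≤ 2α = 57.62°  →  valid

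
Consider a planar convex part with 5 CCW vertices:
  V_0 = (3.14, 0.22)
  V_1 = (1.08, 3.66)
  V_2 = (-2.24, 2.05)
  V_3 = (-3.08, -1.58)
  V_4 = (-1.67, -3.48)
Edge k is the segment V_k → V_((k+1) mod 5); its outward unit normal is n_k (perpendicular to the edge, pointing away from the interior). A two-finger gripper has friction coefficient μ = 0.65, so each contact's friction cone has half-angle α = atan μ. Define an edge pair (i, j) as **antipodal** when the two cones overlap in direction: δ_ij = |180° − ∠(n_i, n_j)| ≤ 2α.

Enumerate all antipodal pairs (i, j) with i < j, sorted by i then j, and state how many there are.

α = atan 0.65 = 33.02°;  2α = 66.05°
n_0 = (+0.8579, +0.5138)
n_1 = (-0.4363, +0.8998)
n_2 = (-0.9743, +0.2254)
n_3 = (-0.8030, -0.5959)
n_4 = (+0.6097, -0.7926)
  (0,1): δ = 95.04°  ·
  (0,2): δ = 43.94°  ✓
  (0,3): δ = 5.66°  ✓
  (0,4): δ = 96.65°  ·
  (1,2): δ = 128.90°  ·
  (1,3): δ = 79.29°  ·
  (1,4): δ = 11.70°  ✓
  (2,3): δ = 130.39°  ·
  (2,4): δ = 39.40°  ✓
  (3,4): δ = 89.01°  ·
antipodal pairs: 4

count = 4; pairs: (0,2), (0,3), (1,4), (2,4)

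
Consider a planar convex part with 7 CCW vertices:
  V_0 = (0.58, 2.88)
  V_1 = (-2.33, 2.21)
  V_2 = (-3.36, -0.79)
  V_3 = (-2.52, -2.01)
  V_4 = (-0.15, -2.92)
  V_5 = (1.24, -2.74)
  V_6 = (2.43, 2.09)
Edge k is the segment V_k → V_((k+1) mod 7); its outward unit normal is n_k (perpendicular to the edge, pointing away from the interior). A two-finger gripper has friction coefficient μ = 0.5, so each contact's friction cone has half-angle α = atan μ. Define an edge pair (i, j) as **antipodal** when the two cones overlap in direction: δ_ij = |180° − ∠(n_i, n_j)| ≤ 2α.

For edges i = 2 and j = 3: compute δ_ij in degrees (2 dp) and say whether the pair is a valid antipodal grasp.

α = atan 0.5 = 26.57°;  2α = 53.13°
edge 2: e_2 = (+0.84, -1.22);  n_2 = (-0.8236, -0.5671)
edge 3: e_3 = (+2.37, -0.91);  n_3 = (-0.3585, -0.9335)
∠(n_2, n_3) = 34.45°
δ = |180° − 34.45°| = 145.55°
145.55° > 2α = 53.13°  →  invalid

δ = 145.55°, invalid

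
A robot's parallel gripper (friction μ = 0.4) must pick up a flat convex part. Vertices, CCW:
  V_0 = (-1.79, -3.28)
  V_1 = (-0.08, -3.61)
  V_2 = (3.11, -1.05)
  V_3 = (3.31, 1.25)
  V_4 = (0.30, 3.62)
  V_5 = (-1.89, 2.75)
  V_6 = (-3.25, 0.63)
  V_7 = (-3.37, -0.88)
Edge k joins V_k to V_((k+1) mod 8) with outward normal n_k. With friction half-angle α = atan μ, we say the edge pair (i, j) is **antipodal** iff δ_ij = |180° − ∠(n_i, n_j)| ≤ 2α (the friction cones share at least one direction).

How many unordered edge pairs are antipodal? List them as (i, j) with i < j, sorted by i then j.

count = 8; pairs: (0,3), (0,4), (1,4), (1,5), (2,5), (2,6), (2,7), (3,7)

α = atan 0.4 = 21.80°;  2α = 43.60°
n_0 = (-0.1895, -0.9819)
n_1 = (+0.6259, -0.7799)
n_2 = (+0.9962, -0.0866)
n_3 = (+0.6186, +0.7857)
n_4 = (-0.3692, +0.9294)
n_5 = (-0.8417, +0.5400)
n_6 = (-0.9969, +0.0792)
n_7 = (-0.8352, -0.5499)
  (0,1): δ = 130.33°  ·
  (0,2): δ = 84.05°  ·
  (0,3): δ = 27.29°  ✓
  (0,4): δ = 32.59°  ✓
  (0,5): δ = 68.24°  ·
  (0,6): δ = 96.38°  ·
  (0,7): δ = 134.28°  ·
  (1,2): δ = 133.72°  ·
  (1,3): δ = 76.96°  ·
  (1,4): δ = 17.08°  ✓
  (1,5): δ = 18.57°  ✓
  (1,6): δ = 46.71°  ·
  (1,7): δ = 84.61°  ·
  (2,3): δ = 123.25°  ·
  (2,4): δ = 63.36°  ·
  (2,5): δ = 27.71°  ✓
  (2,6): δ = 0.43°  ✓
  (2,7): δ = 38.33°  ✓
  (3,4): δ = 120.12°  ·
  (3,5): δ = 84.46°  ·
  (3,6): δ = 56.33°  ·
  (3,7): δ = 18.43°  ✓
  (4,5): δ = 144.35°  ·
  (4,6): δ = 116.21°  ·
  (4,7): δ = 78.31°  ·
  (5,6): δ = 151.86°  ·
  (5,7): δ = 113.96°  ·
  (6,7): δ = 142.10°  ·
antipodal pairs: 8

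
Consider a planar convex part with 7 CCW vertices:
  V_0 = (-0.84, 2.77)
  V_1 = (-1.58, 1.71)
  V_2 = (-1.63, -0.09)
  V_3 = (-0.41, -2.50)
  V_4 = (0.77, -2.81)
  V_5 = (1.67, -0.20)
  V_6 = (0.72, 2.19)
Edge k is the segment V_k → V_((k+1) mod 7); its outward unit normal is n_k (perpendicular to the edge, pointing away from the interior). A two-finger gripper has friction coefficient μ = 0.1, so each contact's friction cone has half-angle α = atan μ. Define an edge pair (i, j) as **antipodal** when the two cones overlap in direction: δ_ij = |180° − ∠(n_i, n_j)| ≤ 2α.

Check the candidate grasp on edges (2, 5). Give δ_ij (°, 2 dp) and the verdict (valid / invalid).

δ = 5.17°, valid

α = atan 0.1 = 5.71°;  2α = 11.42°
edge 2: e_2 = (+1.22, -2.41);  n_2 = (-0.8922, -0.4517)
edge 5: e_5 = (-0.95, +2.39);  n_5 = (+0.9293, +0.3694)
∠(n_2, n_5) = 174.83°
δ = |180° − 174.83°| = 5.17°
5.17° ≤ 2α = 11.42°  →  valid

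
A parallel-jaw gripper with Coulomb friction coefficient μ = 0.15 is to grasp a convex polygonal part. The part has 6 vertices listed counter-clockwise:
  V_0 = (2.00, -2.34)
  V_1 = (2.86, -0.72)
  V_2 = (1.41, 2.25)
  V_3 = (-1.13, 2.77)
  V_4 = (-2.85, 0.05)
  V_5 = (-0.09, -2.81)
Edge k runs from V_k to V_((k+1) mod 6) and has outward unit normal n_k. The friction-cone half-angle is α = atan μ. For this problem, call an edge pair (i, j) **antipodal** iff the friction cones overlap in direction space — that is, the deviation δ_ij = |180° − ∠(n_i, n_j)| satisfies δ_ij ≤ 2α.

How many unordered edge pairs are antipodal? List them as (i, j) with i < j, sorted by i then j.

count = 1; pairs: (0,3)

α = atan 0.15 = 8.53°;  2α = 17.06°
n_0 = (+0.8833, -0.4689)
n_1 = (+0.8986, +0.4387)
n_2 = (+0.2006, +0.9797)
n_3 = (-0.8452, +0.5345)
n_4 = (-0.7196, -0.6944)
n_5 = (+0.2194, -0.9756)
  (0,1): δ = 126.02°  ·
  (0,2): δ = 73.61°  ·
  (0,3): δ = 4.35°  ✓
  (0,4): δ = 71.94°  ·
  (0,5): δ = 130.64°  ·
  (1,2): δ = 127.59°  ·
  (1,3): δ = 58.33°  ·
  (1,4): δ = 17.96°  ·
  (1,5): δ = 76.65°  ·
  (2,3): δ = 110.74°  ·
  (2,4): δ = 34.45°  ·
  (2,5): δ = 24.24°  ·
  (3,4): δ = 103.71°  ·
  (3,5): δ = 45.02°  ·
  (4,5): δ = 121.31°  ·
antipodal pairs: 1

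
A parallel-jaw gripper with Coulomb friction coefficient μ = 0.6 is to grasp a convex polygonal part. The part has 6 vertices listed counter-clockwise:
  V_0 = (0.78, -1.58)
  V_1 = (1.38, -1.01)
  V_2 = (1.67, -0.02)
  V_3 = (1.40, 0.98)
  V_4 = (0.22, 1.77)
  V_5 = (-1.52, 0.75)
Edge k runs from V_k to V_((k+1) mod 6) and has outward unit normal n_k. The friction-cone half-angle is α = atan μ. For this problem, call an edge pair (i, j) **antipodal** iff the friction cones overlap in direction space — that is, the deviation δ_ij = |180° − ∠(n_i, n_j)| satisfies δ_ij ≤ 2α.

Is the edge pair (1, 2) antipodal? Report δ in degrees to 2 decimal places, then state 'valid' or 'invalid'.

δ = 148.56°, invalid

α = atan 0.6 = 30.96°;  2α = 61.93°
edge 1: e_1 = (+0.29, +0.99);  n_1 = (+0.9597, -0.2811)
edge 2: e_2 = (-0.27, +1.00);  n_2 = (+0.9654, +0.2607)
∠(n_1, n_2) = 31.44°
δ = |180° − 31.44°| = 148.56°
148.56° > 2α = 61.93°  →  invalid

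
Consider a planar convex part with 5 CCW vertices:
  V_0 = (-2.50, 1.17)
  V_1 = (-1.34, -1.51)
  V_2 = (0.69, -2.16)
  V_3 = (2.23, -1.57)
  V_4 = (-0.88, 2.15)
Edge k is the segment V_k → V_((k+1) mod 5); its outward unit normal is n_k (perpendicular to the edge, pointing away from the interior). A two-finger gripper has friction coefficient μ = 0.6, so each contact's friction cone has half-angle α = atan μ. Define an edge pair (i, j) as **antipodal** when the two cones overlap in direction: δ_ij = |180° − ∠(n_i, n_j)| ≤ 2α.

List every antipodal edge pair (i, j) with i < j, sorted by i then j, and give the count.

α = atan 0.6 = 30.96°;  2α = 61.93°
n_0 = (-0.9177, -0.3972)
n_1 = (-0.3049, -0.9524)
n_2 = (+0.3578, -0.9338)
n_3 = (+0.7672, +0.6414)
n_4 = (-0.5176, +0.8556)
  (0,1): δ = 131.16°  ·
  (0,2): δ = 92.44°  ·
  (0,3): δ = 16.49°  ✓
  (0,4): δ = 97.77°  ·
  (1,2): δ = 141.28°  ·
  (1,3): δ = 32.35°  ✓
  (1,4): δ = 48.93°  ✓
  (2,3): δ = 71.07°  ·
  (2,4): δ = 10.21°  ✓
  (3,4): δ = 98.72°  ·
antipodal pairs: 4

count = 4; pairs: (0,3), (1,3), (1,4), (2,4)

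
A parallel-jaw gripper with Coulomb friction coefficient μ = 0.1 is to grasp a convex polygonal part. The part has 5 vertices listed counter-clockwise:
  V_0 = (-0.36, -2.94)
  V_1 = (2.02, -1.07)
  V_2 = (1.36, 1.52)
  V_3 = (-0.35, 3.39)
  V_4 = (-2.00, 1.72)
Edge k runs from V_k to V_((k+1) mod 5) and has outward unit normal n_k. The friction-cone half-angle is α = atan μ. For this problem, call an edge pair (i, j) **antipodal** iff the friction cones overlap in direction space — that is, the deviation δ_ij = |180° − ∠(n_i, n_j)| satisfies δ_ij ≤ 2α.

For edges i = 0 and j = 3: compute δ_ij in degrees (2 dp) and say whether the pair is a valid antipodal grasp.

δ = 7.19°, valid

α = atan 0.1 = 5.71°;  2α = 11.42°
edge 0: e_0 = (+2.38, +1.87);  n_0 = (+0.6178, -0.7863)
edge 3: e_3 = (-1.65, -1.67);  n_3 = (-0.7114, +0.7028)
∠(n_0, n_3) = 172.81°
δ = |180° − 172.81°| = 7.19°
7.19° ≤ 2α = 11.42°  →  valid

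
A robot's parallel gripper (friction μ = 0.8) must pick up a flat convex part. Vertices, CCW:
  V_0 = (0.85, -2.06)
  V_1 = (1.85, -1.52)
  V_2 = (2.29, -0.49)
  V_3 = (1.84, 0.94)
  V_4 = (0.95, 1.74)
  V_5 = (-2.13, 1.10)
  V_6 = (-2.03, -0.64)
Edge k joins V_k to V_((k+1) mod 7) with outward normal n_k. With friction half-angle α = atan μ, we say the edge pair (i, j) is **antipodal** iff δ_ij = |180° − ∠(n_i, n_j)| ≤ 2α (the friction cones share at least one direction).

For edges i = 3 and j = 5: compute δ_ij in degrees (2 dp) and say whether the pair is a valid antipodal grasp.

α = atan 0.8 = 38.66°;  2α = 77.32°
edge 3: e_3 = (-0.89, +0.80);  n_3 = (+0.6685, +0.7437)
edge 5: e_5 = (+0.10, -1.74);  n_5 = (-0.9984, -0.0574)
∠(n_3, n_5) = 135.24°
δ = |180° − 135.24°| = 44.76°
44.76° ≤ 2α = 77.32°  →  valid

δ = 44.76°, valid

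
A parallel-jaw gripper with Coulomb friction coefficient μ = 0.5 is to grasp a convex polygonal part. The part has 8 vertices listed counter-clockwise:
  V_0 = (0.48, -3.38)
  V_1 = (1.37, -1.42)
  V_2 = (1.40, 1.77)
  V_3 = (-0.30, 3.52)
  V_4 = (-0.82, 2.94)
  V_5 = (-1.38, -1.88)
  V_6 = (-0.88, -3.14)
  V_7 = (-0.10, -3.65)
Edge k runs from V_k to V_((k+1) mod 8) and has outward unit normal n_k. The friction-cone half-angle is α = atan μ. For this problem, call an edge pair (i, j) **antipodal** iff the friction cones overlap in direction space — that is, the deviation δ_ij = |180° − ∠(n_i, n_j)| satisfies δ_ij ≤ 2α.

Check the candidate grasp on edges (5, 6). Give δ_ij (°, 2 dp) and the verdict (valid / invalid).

δ = 144.82°, invalid

α = atan 0.5 = 26.57°;  2α = 53.13°
edge 5: e_5 = (+0.50, -1.26);  n_5 = (-0.9295, -0.3688)
edge 6: e_6 = (+0.78, -0.51);  n_6 = (-0.5472, -0.8370)
∠(n_5, n_6) = 35.18°
δ = |180° − 35.18°| = 144.82°
144.82° > 2α = 53.13°  →  invalid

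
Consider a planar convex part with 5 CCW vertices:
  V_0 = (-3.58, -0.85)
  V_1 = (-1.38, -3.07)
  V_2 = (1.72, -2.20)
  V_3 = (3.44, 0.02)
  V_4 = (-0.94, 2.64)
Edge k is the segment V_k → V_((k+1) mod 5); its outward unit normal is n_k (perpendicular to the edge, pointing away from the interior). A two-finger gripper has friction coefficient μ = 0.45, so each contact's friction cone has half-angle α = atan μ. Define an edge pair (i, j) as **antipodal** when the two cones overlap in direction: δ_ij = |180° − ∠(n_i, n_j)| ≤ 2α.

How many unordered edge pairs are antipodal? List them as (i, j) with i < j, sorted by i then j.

count = 4; pairs: (0,3), (1,3), (1,4), (2,4)

α = atan 0.45 = 24.23°;  2α = 48.46°
n_0 = (-0.7103, -0.7039)
n_1 = (+0.2702, -0.9628)
n_2 = (+0.7905, -0.6125)
n_3 = (+0.5133, +0.8582)
n_4 = (-0.7975, +0.6033)
  (0,1): δ = 119.06°  ·
  (0,2): δ = 82.51°  ·
  (0,3): δ = 14.37°  ✓
  (0,4): δ = 98.15°  ·
  (1,2): δ = 143.44°  ·
  (1,3): δ = 46.56°  ✓
  (1,4): δ = 37.22°  ✓
  (2,3): δ = 83.12°  ·
  (2,4): δ = 0.66°  ✓
  (3,4): δ = 96.22°  ·
antipodal pairs: 4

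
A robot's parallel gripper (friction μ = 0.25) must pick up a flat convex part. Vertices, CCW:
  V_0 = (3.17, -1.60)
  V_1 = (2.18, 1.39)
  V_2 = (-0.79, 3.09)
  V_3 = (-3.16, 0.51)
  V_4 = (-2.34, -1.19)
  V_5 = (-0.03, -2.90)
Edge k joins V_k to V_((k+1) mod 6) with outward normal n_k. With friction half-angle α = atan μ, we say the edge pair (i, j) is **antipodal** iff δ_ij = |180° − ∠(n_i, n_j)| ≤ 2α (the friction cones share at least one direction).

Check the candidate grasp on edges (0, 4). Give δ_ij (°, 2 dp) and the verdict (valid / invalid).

α = atan 0.25 = 14.04°;  2α = 28.07°
edge 0: e_0 = (-0.99, +2.99);  n_0 = (+0.9493, +0.3143)
edge 4: e_4 = (+2.31, -1.71);  n_4 = (-0.5950, -0.8037)
∠(n_0, n_4) = 144.83°
δ = |180° − 144.83°| = 35.17°
35.17° > 2α = 28.07°  →  invalid

δ = 35.17°, invalid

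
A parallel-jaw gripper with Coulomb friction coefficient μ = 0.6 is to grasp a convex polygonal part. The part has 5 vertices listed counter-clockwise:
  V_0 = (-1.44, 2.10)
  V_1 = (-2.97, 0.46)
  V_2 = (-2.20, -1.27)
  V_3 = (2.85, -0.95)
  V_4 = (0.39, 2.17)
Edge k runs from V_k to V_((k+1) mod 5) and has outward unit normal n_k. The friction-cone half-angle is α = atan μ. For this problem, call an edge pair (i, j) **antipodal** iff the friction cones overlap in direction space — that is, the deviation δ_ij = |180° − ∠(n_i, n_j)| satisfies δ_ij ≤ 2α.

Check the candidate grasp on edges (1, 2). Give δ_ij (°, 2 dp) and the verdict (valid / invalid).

α = atan 0.6 = 30.96°;  2α = 61.93°
edge 1: e_1 = (+0.77, -1.73);  n_1 = (-0.9136, -0.4066)
edge 2: e_2 = (+5.05, +0.32);  n_2 = (+0.0632, -0.9980)
∠(n_1, n_2) = 69.63°
δ = |180° − 69.63°| = 110.37°
110.37° > 2α = 61.93°  →  invalid

δ = 110.37°, invalid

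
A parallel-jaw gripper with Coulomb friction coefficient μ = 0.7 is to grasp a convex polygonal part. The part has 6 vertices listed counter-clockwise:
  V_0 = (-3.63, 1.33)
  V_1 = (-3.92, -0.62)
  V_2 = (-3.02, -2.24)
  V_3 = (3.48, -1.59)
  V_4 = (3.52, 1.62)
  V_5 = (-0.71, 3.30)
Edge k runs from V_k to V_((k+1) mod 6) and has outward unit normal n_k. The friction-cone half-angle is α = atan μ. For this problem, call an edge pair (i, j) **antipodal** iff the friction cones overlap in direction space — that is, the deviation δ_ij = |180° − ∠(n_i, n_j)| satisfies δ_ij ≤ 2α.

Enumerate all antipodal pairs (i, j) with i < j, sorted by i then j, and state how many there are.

count = 6; pairs: (0,3), (1,3), (1,4), (2,4), (2,5), (3,5)

α = atan 0.7 = 34.99°;  2α = 69.98°
n_0 = (-0.9891, +0.1471)
n_1 = (-0.8742, -0.4856)
n_2 = (+0.0995, -0.9950)
n_3 = (+0.9999, -0.0125)
n_4 = (+0.3691, +0.9294)
n_5 = (-0.5593, +0.8290)
  (0,1): δ = 142.49°  ·
  (0,2): δ = 75.83°  ·
  (0,3): δ = 7.74°  ✓
  (0,4): δ = 76.80°  ·
  (0,5): δ = 132.46°  ·
  (1,2): δ = 113.34°  ·
  (1,3): δ = 29.77°  ✓
  (1,4): δ = 39.28°  ✓
  (1,5): δ = 94.95°  ·
  (2,3): δ = 96.42°  ·
  (2,4): δ = 27.37°  ✓
  (2,5): δ = 28.30°  ✓
  (3,4): δ = 110.95°  ·
  (3,5): δ = 55.28°  ✓
  (4,5): δ = 124.33°  ·
antipodal pairs: 6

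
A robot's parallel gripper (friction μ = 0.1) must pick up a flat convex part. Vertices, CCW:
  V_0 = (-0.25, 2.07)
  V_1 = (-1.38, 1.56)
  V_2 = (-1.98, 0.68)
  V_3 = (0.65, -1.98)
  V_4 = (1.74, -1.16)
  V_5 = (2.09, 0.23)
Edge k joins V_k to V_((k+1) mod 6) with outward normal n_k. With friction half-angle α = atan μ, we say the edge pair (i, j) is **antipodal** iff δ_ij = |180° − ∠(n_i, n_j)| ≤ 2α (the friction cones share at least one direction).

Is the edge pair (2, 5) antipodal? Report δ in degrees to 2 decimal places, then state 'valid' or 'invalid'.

δ = 7.15°, valid

α = atan 0.1 = 5.71°;  2α = 11.42°
edge 2: e_2 = (+2.63, -2.66);  n_2 = (-0.7111, -0.7031)
edge 5: e_5 = (-2.34, +1.84);  n_5 = (+0.6181, +0.7861)
∠(n_2, n_5) = 172.85°
δ = |180° − 172.85°| = 7.15°
7.15° ≤ 2α = 11.42°  →  valid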